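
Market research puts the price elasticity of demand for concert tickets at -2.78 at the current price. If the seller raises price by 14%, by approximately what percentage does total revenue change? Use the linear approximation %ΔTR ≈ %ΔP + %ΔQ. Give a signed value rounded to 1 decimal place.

-24.9%

%ΔQ ≈ Ed × %ΔP = (-2.78) × (+14%) = -38.9200%
%ΔTR ≈ %ΔP + %ΔQ = (+14%) + (-38.9200%) = -24.9200%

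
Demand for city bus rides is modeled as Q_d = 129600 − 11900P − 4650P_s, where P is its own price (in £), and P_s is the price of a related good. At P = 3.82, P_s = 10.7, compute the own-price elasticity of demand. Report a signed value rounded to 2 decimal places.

At the given values, Q_d = 129600 − 11900(3.82) − 4650(10.7) = 34387.
∂Q_d/∂P = −11900.
E = (-11900) × (3.82/34387) = -1.3219…

-1.32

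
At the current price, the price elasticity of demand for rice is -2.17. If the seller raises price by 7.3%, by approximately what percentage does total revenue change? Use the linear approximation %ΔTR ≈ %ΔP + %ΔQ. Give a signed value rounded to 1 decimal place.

%ΔQ ≈ Ed × %ΔP = (-2.17) × (+7.3%) = -15.8410%
%ΔTR ≈ %ΔP + %ΔQ = (+7.3%) + (-15.8410%) = -8.5410%

-8.5%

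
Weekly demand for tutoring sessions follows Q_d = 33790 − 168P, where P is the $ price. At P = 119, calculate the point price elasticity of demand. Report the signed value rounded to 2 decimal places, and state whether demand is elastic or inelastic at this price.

-1.45; elastic

dQ_d/dP = −168. At P = 119, Q_d = 33790 − 168(119) = 13798.
Ed = (dQ_d/dP)·(P/Q_d) = −168 × (119/13798) = -1.4489…
|Ed| = 1.45 > 1, so demand is elastic.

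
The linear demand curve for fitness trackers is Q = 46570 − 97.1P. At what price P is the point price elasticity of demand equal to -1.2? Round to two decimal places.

261.60

Ed = −97.1P/(46570 − 97.1P). Set this equal to -1.2:
97.1P = 1.2·(46570 − 97.1P) ⇒ 97.1P(1 + 1.2) = 1.2·46570
P = 1.2·46570 / (97.1·2.2) = 261.6047…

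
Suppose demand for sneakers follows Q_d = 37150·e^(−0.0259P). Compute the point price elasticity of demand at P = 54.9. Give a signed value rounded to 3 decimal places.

dQ_d/dP = −0.0259·Q_d = -232.13. At P = 54.9, Q_d = 8962.54.
Ed = (dQ_d/dP)·(P/Q_d) = (-232.13) × (54.9/8962.54) = -1.42191

-1.422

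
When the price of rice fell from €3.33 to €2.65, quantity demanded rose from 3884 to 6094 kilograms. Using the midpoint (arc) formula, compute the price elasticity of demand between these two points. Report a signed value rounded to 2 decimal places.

%ΔQ = (6094 − 3884) / [(3884 + 6094)/2] = 2210/4989 = 0.442974…
%ΔP = (2.65 − 3.33) / [(3.33 + 2.65)/2] = -0.68/2.99 = -0.227424…
Arc Ed = %ΔQ / %ΔP = (2210/4989) / (-0.68/2.99) = -1.9477…

-1.95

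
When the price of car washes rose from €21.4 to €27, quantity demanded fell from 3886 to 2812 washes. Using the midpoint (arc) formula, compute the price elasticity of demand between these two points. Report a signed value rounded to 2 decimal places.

%ΔQ = (2812 − 3886) / [(3886 + 2812)/2] = -1074/3349 = -0.320692…
%ΔP = (27 − 21.4) / [(21.4 + 27)/2] = 5.6/24.2 = 0.231404…
Arc Ed = %ΔQ / %ΔP = (-1074/3349) / (5.6/24.2) = -1.3858…

-1.39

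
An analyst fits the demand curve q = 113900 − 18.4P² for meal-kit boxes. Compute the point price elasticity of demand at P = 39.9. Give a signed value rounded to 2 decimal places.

-0.69

dq/dP = −2·18.4·P = -1468.32. At P = 39.9, q = 84607.016.
Ed = (dq/dP)·(P/q) = (-1468.32) × (39.9/84607.016) = -0.6924…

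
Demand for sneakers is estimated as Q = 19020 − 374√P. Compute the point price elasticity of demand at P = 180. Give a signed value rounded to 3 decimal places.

-0.179

dQ/dP = −374/(2√P) = -13.9382. At P = 180, Q = 14002.3.
Ed = (dQ/dP)·(P/Q) = (-13.9382) × (180/14002.3) = -0.17917…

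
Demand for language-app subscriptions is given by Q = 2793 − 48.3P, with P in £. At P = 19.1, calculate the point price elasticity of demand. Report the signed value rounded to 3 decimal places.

dQ/dP = −48.3. At P = 19.1, Q = 2793 − 48.3(19.1) = 1870.47.
Ed = (dQ/dP)·(P/Q) = −48.3 × (19.1/1870.47) = -0.49320…

-0.493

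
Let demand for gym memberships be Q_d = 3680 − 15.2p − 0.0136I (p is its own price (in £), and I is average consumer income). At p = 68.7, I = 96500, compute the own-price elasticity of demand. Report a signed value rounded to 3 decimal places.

-0.789

At the given values, Q_d = 3680 − 15.2(68.7) − 0.0136(96500) = 1323.36.
∂Q_d/∂p = −15.2.
E = (-15.2) × (68.7/1323.36) = -0.78908…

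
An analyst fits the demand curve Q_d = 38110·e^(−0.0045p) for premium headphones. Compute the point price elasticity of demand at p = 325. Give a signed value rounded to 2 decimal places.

dQ_d/dp = −0.0045·Q_d = -39.7279. At p = 325, Q_d = 8828.43.
Ed = (dQ_d/dp)·(p/Q_d) = (-39.7279) × (325/8828.43) = -1.4625

-1.46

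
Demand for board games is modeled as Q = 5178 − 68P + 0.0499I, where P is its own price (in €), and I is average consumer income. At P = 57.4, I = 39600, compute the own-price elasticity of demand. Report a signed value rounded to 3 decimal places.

At the given values, Q = 5178 − 68(57.4) + 0.0499(39600) = 3250.84.
∂Q/∂P = −68.
E = (-68) × (57.4/3250.84) = -1.20067…

-1.201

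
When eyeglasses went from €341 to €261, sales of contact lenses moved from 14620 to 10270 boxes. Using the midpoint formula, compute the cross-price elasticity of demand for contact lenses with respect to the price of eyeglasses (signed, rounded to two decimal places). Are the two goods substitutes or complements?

%ΔQ_{contact lenses} = (10270 − 14620)/avg = -4350/12445 = -0.349537…
%ΔP_{eyeglasses} = (261 − 341)/avg = -80/301 = -0.265780…
E_cross = (-4350/12445) / (-80/301) = 1.3151…
E_cross > 0 ⇒ the goods are substitutes.

1.32; substitutes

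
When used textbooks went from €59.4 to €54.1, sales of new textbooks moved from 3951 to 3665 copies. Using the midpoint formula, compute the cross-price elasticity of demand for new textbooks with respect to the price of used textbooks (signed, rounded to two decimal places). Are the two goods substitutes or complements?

0.80; substitutes

%ΔQ_{new textbooks} = (3665 − 3951)/avg = -286/3808 = -0.075105…
%ΔP_{used textbooks} = (54.1 − 59.4)/avg = -5.3/56.75 = -0.093392…
E_cross = (-286/3808) / (-5.3/56.75) = 0.8041…
E_cross > 0 ⇒ the goods are substitutes.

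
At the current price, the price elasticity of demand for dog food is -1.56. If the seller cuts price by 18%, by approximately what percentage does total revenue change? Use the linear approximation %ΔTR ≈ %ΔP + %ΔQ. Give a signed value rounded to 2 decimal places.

+10.08%

%ΔQ ≈ Ed × %ΔP = (-1.56) × (-18%) = +28.0800%
%ΔTR ≈ %ΔP + %ΔQ = (-18%) + (+28.0800%) = +10.0800%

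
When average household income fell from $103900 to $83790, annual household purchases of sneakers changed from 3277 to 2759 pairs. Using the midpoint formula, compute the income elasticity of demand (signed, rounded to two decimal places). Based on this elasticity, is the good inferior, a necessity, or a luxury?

%ΔQ = (2759 − 3277)/[( 3277 + 2759)/2] = -518/3018 = -0.171636…
%ΔIncome = (83790 − 103900)/[( 103900 + 83790)/2] = -20110/93845 = -0.214289…
E_income = (-518/3018) / (-20110/93845) = 0.8009…
0 < E_income < 1 ⇒ normal good, necessity.

0.80; necessity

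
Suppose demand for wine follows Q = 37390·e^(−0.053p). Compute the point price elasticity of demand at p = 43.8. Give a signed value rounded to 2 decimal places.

-2.32

dQ/dp = −0.053·Q = -194.473. At p = 43.8, Q = 3669.31.
Ed = (dQ/dp)·(p/Q) = (-194.473) × (43.8/3669.31) = -2.3214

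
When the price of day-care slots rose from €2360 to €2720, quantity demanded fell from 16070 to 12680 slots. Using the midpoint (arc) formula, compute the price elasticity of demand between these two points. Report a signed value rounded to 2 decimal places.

%ΔQ = (12680 − 16070) / [(16070 + 12680)/2] = -3390/14375 = -0.235826…
%ΔP = (2720 − 2360) / [(2360 + 2720)/2] = 360/2540 = 0.141732…
Arc Ed = %ΔQ / %ΔP = (-3390/14375) / (360/2540) = -1.6638…

-1.66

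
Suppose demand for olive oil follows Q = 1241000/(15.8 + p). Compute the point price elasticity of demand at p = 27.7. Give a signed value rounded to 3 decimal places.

-0.637

dQ/dp = −1241000/(15.8 + p)² = -655.833. At p = 27.7, Q = 28528.7.
Ed = (dQ/dp)·(p/Q) = (-655.833) × (27.7/28528.7) = -0.63678…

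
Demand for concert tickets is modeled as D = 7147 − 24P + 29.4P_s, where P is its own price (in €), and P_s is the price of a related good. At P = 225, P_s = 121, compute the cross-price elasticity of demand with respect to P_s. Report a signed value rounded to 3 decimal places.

At the given values, D = 7147 − 24(225) + 29.4(121) = 5304.4.
∂D/∂P_s = 29.4.
E = (29.4) × (121/5304.4) = 0.67065…

0.671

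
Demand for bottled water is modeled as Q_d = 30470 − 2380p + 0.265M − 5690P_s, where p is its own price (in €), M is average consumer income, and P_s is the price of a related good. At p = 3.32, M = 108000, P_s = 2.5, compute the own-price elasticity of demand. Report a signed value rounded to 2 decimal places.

-0.21

At the given values, Q_d = 30470 − 2380(3.32) + 0.265(108000) − 5690(2.5) = 36963.4.
∂Q_d/∂p = −2380.
E = (-2380) × (3.32/36963.4) = -0.2137…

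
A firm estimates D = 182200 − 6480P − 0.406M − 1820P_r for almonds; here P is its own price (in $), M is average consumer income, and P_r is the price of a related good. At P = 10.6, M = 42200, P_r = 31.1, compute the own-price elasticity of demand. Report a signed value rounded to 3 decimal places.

-1.727

At the given values, D = 182200 − 6480(10.6) − 0.406(42200) − 1820(31.1) = 39776.8.
∂D/∂P = −6480.
E = (-6480) × (10.6/39776.8) = -1.72683…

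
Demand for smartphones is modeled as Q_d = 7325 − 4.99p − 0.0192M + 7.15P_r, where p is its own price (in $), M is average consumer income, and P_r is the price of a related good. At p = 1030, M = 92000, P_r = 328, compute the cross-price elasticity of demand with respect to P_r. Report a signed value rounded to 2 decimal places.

0.85

At the given values, Q_d = 7325 − 4.99(1030) − 0.0192(92000) + 7.15(328) = 2764.1.
∂Q_d/∂P_r = 7.15.
E = (7.15) × (328/2764.1) = 0.8484…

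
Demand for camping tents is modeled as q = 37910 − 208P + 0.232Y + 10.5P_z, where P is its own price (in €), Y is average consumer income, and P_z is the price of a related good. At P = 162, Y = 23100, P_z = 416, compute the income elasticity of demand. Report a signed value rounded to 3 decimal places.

0.384

At the given values, q = 37910 − 208(162) + 0.232(23100) + 10.5(416) = 13941.2.
∂q/∂Y = 0.232.
E = (0.232) × (23100/13941.2) = 0.38441…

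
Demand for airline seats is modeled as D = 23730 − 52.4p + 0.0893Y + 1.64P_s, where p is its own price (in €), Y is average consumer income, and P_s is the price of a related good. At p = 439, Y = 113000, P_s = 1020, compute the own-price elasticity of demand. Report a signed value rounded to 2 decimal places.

At the given values, D = 23730 − 52.4(439) + 0.0893(113000) + 1.64(1020) = 12490.1.
∂D/∂p = −52.4.
E = (-52.4) × (439/12490.1) = -1.8417…

-1.84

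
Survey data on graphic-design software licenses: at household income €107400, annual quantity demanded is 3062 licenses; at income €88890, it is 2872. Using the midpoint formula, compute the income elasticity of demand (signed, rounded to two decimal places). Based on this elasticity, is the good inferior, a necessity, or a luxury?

%ΔQ = (2872 − 3062)/[( 3062 + 2872)/2] = -190/2967 = -0.064037…
%ΔIncome = (88890 − 107400)/[( 107400 + 88890)/2] = -18510/98145 = -0.188598…
E_income = (-190/2967) / (-18510/98145) = 0.3395…
0 < E_income < 1 ⇒ normal good, necessity.

0.34; necessity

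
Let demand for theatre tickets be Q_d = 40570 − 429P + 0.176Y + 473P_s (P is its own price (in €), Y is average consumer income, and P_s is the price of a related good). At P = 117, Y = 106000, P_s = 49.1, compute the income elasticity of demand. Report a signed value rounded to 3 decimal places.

0.578

At the given values, Q_d = 40570 − 429(117) + 0.176(106000) + 473(49.1) = 32257.3.
∂Q_d/∂Y = 0.176.
E = (0.176) × (106000/32257.3) = 0.57834…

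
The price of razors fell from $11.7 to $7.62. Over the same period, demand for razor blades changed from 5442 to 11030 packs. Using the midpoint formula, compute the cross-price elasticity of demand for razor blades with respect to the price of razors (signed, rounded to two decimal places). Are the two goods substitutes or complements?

%ΔQ_{razor blades} = (11030 − 5442)/avg = 5588/8236 = 0.678484…
%ΔP_{razors} = (7.62 − 11.7)/avg = -4.08/9.66 = -0.422360…
E_cross = (5588/8236) / (-4.08/9.66) = -1.6064…
E_cross < 0 ⇒ the goods are complements.

-1.61; complements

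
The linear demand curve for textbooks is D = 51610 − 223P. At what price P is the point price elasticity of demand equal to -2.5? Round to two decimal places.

Ed = −223P/(51610 − 223P). Set this equal to -2.5:
223P = 2.5·(51610 − 223P) ⇒ 223P(1 + 2.5) = 2.5·51610
P = 2.5·51610 / (223·3.5) = 165.3106…

165.31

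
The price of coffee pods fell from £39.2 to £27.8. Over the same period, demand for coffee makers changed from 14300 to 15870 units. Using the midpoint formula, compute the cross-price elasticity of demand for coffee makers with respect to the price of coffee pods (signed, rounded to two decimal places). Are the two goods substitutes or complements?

-0.31; complements

%ΔQ_{coffee makers} = (15870 − 14300)/avg = 1570/15085 = 0.104076…
%ΔP_{coffee pods} = (27.8 − 39.2)/avg = -11.4/33.5 = -0.340298…
E_cross = (1570/15085) / (-11.4/33.5) = -0.3058…
E_cross < 0 ⇒ the goods are complements.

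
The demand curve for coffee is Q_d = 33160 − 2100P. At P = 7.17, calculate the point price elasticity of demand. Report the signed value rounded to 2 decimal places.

dQ_d/dP = −2100. At P = 7.17, Q_d = 33160 − 2100(7.17) = 18103.
Ed = (dQ_d/dP)·(P/Q_d) = −2100 × (7.17/18103) = -0.8317…

-0.83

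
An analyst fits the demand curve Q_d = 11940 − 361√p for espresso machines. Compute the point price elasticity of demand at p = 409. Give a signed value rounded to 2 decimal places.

-0.79

dQ_d/dp = −361/(2√p) = -8.92515. At p = 409, Q_d = 4639.23.
Ed = (dQ_d/dp)·(p/Q_d) = (-8.92515) × (409/4639.23) = -0.7868…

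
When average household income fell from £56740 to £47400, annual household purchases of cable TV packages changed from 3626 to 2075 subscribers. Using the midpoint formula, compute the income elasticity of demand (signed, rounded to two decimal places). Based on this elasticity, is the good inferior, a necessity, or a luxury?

%ΔQ = (2075 − 3626)/[( 3626 + 2075)/2] = -1551/2850.5 = -0.544115…
%ΔIncome = (47400 − 56740)/[( 56740 + 47400)/2] = -9340/52070 = -0.179373…
E_income = (-1551/2850.5) / (-9340/52070) = 3.0334…
E_income > 1 ⇒ normal good, luxury.

3.03; luxury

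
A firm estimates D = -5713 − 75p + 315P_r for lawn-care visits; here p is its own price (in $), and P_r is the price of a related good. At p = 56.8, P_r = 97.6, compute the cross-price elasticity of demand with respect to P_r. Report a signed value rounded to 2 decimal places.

1.48

At the given values, D = -5713 − 75(56.8) + 315(97.6) = 20771.
∂D/∂P_r = 315.
E = (315) × (97.6/20771) = 1.4801…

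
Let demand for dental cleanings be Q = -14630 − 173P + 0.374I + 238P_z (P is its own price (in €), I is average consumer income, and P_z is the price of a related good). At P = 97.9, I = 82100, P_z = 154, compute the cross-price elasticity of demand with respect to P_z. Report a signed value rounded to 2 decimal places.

At the given values, Q = -14630 − 173(97.9) + 0.374(82100) + 238(154) = 35790.7.
∂Q/∂P_z = 238.
E = (238) × (154/35790.7) = 1.0240…

1.02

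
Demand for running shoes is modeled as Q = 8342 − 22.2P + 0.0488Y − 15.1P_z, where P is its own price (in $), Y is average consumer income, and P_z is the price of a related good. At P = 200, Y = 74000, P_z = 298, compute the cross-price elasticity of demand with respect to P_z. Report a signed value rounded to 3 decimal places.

-1.493

At the given values, Q = 8342 − 22.2(200) + 0.0488(74000) − 15.1(298) = 3013.4.
∂Q/∂P_z = -15.1.
E = (-15.1) × (298/3013.4) = -1.49326…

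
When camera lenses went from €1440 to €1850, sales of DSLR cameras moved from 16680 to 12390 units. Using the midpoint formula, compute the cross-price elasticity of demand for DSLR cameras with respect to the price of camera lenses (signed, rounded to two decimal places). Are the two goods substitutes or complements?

%ΔQ_{DSLR cameras} = (12390 − 16680)/avg = -4290/14535 = -0.295149…
%ΔP_{camera lenses} = (1850 − 1440)/avg = 410/1645 = 0.249240…
E_cross = (-4290/14535) / (410/1645) = -1.1841…
E_cross < 0 ⇒ the goods are complements.

-1.18; complements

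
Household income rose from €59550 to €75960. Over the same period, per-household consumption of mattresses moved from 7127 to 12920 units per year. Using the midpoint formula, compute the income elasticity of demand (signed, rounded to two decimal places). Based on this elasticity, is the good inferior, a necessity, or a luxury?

2.39; luxury

%ΔQ = (12920 − 7127)/[( 7127 + 12920)/2] = 5793/10023.5 = 0.577941…
%ΔIncome = (75960 − 59550)/[( 59550 + 75960)/2] = 16410/67755 = 0.242196…
E_income = (5793/10023.5) / (16410/67755) = 2.3862…
E_income > 1 ⇒ normal good, luxury.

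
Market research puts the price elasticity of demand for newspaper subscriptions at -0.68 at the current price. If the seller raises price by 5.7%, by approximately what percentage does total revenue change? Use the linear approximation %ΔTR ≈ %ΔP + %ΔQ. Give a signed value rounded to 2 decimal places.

%ΔQ ≈ Ed × %ΔP = (-0.68) × (+5.7%) = -3.8760%
%ΔTR ≈ %ΔP + %ΔQ = (+5.7%) + (-3.8760%) = +1.8240%

+1.82%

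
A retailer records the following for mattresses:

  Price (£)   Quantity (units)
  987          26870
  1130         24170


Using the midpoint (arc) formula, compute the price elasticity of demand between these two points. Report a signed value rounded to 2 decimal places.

%ΔQ = (24170 − 26870) / [(26870 + 24170)/2] = -2700/25520 = -0.105799…
%ΔP = (1130 − 987) / [(987 + 1130)/2] = 143/1058.5 = 0.135096…
Arc Ed = %ΔQ / %ΔP = (-2700/25520) / (143/1058.5) = -0.7831…

-0.78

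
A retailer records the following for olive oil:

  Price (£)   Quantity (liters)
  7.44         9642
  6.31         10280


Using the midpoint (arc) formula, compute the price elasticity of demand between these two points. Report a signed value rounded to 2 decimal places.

%ΔQ = (10280 − 9642) / [(9642 + 10280)/2] = 638/9961 = 0.064049…
%ΔP = (6.31 − 7.44) / [(7.44 + 6.31)/2] = -1.13/6.875 = -0.164363…
Arc Ed = %ΔQ / %ΔP = (638/9961) / (-1.13/6.875) = -0.3896…

-0.39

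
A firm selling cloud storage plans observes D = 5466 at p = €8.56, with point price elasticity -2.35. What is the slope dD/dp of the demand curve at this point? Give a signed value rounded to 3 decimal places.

-1500.596

Ed = (dD/dp)·(p/D) ⇒ dD/dp = Ed·D/p = (-2.35)·5466/8.56 = -1500.59579…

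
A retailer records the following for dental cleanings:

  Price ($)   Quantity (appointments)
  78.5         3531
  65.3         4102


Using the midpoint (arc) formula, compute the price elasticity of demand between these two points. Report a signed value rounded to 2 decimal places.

%ΔQ = (4102 − 3531) / [(3531 + 4102)/2] = 571/3816.5 = 0.149613…
%ΔP = (65.3 − 78.5) / [(78.5 + 65.3)/2] = -13.2/71.9 = -0.183588…
Arc Ed = %ΔQ / %ΔP = (571/3816.5) / (-13.2/71.9) = -0.8149…

-0.81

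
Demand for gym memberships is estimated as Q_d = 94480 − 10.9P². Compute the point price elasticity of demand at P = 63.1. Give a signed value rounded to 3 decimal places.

dQ_d/dP = −2·10.9·P = -1375.58. At P = 63.1, Q_d = 51080.451.
Ed = (dQ_d/dP)·(P/Q_d) = (-1375.58) × (63.1/51080.451) = -1.69926…

-1.699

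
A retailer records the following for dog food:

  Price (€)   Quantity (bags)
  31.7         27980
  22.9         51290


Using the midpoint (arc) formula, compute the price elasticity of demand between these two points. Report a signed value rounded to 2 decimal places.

%ΔQ = (51290 − 27980) / [(27980 + 51290)/2] = 23310/39635 = 0.588116…
%ΔP = (22.9 − 31.7) / [(31.7 + 22.9)/2] = -8.8/27.3 = -0.322344…
Arc Ed = %ΔQ / %ΔP = (23310/39635) / (-8.8/27.3) = -1.8244…

-1.82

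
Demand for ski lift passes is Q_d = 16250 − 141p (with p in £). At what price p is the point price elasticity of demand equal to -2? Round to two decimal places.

76.83

Ed = −141p/(16250 − 141p). Set this equal to -2:
141p = 2·(16250 − 141p) ⇒ 141p(1 + 2) = 2·16250
p = 2·16250 / (141·3) = 76.8321…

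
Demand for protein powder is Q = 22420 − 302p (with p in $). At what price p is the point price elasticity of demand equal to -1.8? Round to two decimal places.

Ed = −302p/(22420 − 302p). Set this equal to -1.8:
302p = 1.8·(22420 − 302p) ⇒ 302p(1 + 1.8) = 1.8·22420
p = 1.8·22420 / (302·2.8) = 47.7246…

47.72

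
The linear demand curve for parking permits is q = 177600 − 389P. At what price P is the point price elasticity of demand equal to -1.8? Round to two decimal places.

Ed = −389P/(177600 − 389P). Set this equal to -1.8:
389P = 1.8·(177600 − 389P) ⇒ 389P(1 + 1.8) = 1.8·177600
P = 1.8·177600 / (389·2.8) = 293.4998…

293.50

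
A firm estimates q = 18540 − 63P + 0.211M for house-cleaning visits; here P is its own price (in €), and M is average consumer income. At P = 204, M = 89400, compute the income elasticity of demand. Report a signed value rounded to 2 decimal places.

At the given values, q = 18540 − 63(204) + 0.211(89400) = 24551.4.
∂q/∂M = 0.211.
E = (0.211) × (89400/24551.4) = 0.7683…

0.77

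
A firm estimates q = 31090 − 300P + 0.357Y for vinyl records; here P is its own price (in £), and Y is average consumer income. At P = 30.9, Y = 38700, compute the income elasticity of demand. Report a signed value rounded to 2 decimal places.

0.39

At the given values, q = 31090 − 300(30.9) + 0.357(38700) = 35635.9.
∂q/∂Y = 0.357.
E = (0.357) × (38700/35635.9) = 0.3876…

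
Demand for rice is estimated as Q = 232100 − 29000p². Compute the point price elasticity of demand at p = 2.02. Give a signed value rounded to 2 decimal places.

-2.08

dQ/dp = −2·29000·p = -117160. At p = 2.02, Q = 113768.4.
Ed = (dQ/dp)·(p/Q) = (-117160) × (2.02/113768.4) = -2.0802…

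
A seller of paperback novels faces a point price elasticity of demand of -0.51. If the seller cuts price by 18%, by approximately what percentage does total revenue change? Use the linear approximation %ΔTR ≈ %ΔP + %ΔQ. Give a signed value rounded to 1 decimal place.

-8.8%

%ΔQ ≈ Ed × %ΔP = (-0.51) × (-18%) = +9.1800%
%ΔTR ≈ %ΔP + %ΔQ = (-18%) + (+9.1800%) = -8.8200%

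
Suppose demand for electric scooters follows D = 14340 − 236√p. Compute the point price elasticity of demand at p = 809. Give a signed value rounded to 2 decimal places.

-0.44

dD/dp = −236/(2√p) = -4.14866. At p = 809, D = 7627.47.
Ed = (dD/dp)·(p/D) = (-4.14866) × (809/7627.47) = -0.4400…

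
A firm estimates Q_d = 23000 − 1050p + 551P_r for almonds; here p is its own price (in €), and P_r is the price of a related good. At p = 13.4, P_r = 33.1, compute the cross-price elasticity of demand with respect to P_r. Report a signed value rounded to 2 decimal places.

0.67

At the given values, Q_d = 23000 − 1050(13.4) + 551(33.1) = 27168.1.
∂Q_d/∂P_r = 551.
E = (551) × (33.1/27168.1) = 0.6713…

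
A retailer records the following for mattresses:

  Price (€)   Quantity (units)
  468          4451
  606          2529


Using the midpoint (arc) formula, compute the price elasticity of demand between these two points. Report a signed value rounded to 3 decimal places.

-2.143

%ΔQ = (2529 − 4451) / [(4451 + 2529)/2] = -1922/3490 = -0.550716…
%ΔP = (606 − 468) / [(468 + 606)/2] = 138/537 = 0.256983…
Arc Ed = %ΔQ / %ΔP = (-1922/3490) / (138/537) = -2.14300…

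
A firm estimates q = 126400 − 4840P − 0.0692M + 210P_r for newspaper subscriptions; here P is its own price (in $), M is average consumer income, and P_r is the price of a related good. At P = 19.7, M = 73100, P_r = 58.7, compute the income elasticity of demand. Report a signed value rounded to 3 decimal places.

At the given values, q = 126400 − 4840(19.7) − 0.0692(73100) + 210(58.7) = 38320.48.
∂q/∂M = -0.0692.
E = (-0.0692) × (73100/38320.48) = -0.13200…

-0.132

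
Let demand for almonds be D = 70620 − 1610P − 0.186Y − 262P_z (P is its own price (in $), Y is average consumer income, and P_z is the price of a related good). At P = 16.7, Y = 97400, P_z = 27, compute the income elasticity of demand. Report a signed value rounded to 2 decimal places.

-0.98

At the given values, D = 70620 − 1610(16.7) − 0.186(97400) − 262(27) = 18542.6.
∂D/∂Y = -0.186.
E = (-0.186) × (97400/18542.6) = -0.9770…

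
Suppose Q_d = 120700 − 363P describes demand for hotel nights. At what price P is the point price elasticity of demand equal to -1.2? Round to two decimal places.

Ed = −363P/(120700 − 363P). Set this equal to -1.2:
363P = 1.2·(120700 − 363P) ⇒ 363P(1 + 1.2) = 1.2·120700
P = 1.2·120700 / (363·2.2) = 181.3673…

181.37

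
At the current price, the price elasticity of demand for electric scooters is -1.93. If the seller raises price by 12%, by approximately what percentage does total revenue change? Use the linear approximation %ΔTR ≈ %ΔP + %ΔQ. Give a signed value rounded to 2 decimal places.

%ΔQ ≈ Ed × %ΔP = (-1.93) × (+12%) = -23.1600%
%ΔTR ≈ %ΔP + %ΔQ = (+12%) + (-23.1600%) = -11.1600%

-11.16%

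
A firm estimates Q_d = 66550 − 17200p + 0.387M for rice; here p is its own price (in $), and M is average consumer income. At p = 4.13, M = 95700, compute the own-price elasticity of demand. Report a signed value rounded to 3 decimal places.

At the given values, Q_d = 66550 − 17200(4.13) + 0.387(95700) = 32549.9.
∂Q_d/∂p = −17200.
E = (-17200) × (4.13/32549.9) = -2.18237…

-2.182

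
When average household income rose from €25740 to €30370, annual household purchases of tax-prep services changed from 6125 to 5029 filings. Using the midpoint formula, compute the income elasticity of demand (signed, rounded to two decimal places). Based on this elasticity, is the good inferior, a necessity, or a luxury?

%ΔQ = (5029 − 6125)/[( 6125 + 5029)/2] = -1096/5577 = -0.196521…
%ΔIncome = (30370 − 25740)/[( 25740 + 30370)/2] = 4630/28055 = 0.165032…
E_income = (-1096/5577) / (4630/28055) = -1.1908…
E_income < 0 ⇒ inferior good.

-1.19; inferior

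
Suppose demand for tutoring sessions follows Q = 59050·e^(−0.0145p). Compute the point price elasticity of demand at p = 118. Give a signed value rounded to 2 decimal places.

dQ/dp = −0.0145·Q = -154.707. At p = 118, Q = 10669.5.
Ed = (dQ/dp)·(p/Q) = (-154.707) × (118/10669.5) = -1.711

-1.71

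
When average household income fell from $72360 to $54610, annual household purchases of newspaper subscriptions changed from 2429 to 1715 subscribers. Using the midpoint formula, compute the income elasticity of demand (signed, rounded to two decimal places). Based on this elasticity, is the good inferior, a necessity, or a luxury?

%ΔQ = (1715 − 2429)/[( 2429 + 1715)/2] = -714/2072 = -0.344594…
%ΔIncome = (54610 − 72360)/[( 72360 + 54610)/2] = -17750/63485 = -0.279593…
E_income = (-714/2072) / (-17750/63485) = 1.2324…
E_income > 1 ⇒ normal good, luxury.

1.23; luxury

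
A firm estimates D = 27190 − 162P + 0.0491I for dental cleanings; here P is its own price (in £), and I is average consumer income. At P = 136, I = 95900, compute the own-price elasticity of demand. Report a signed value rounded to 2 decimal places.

-2.23

At the given values, D = 27190 − 162(136) + 0.0491(95900) = 9866.69.
∂D/∂P = −162.
E = (-162) × (136/9866.69) = -2.2329…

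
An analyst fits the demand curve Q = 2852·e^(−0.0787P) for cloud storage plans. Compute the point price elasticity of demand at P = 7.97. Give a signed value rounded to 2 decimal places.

-0.63

dQ/dP = −0.0787·Q = -119.872. At P = 7.97, Q = 1523.15.
Ed = (dQ/dP)·(P/Q) = (-119.872) × (7.97/1523.15) = -0.6272…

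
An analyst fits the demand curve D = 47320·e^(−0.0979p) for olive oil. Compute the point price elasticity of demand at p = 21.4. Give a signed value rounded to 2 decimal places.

dD/dp = −0.0979·D = -570.104. At p = 21.4, D = 5823.33.
Ed = (dD/dp)·(p/D) = (-570.104) × (21.4/5823.33) = -2.0950…

-2.10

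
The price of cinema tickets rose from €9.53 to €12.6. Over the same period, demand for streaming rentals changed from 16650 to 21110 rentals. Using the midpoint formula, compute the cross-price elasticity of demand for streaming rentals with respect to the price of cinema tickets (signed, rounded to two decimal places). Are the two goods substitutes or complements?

0.85; substitutes

%ΔQ_{streaming rentals} = (21110 − 16650)/avg = 4460/18880 = 0.236228…
%ΔP_{cinema tickets} = (12.6 − 9.53)/avg = 3.07/11.065 = 0.277451…
E_cross = (4460/18880) / (3.07/11.065) = 0.8514…
E_cross > 0 ⇒ the goods are substitutes.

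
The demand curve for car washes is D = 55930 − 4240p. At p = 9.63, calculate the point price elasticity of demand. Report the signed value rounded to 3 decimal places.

-2.704

dD/dp = −4240. At p = 9.63, D = 55930 − 4240(9.63) = 15098.8.
Ed = (dD/dp)·(p/D) = −4240 × (9.63/15098.8) = -2.70426…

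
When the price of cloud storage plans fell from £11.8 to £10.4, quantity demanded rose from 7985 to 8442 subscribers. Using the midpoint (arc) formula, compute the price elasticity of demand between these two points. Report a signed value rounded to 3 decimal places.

-0.441

%ΔQ = (8442 − 7985) / [(7985 + 8442)/2] = 457/8213.5 = 0.055640…
%ΔP = (10.4 − 11.8) / [(11.8 + 10.4)/2] = -1.4/11.1 = -0.126126…
Arc Ed = %ΔQ / %ΔP = (457/8213.5) / (-1.4/11.1) = -0.44114…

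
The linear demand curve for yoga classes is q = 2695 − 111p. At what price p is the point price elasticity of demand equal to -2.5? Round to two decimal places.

Ed = −111p/(2695 − 111p). Set this equal to -2.5:
111p = 2.5·(2695 − 111p) ⇒ 111p(1 + 2.5) = 2.5·2695
p = 2.5·2695 / (111·3.5) = 17.3423…

17.34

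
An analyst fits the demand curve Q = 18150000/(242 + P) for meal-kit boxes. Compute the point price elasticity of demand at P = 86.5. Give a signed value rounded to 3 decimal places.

dQ/dP = −18150000/(242 + P)² = -168.192. At P = 86.5, Q = 55251.1.
Ed = (dQ/dP)·(P/Q) = (-168.192) × (86.5/55251.1) = -0.26331…

-0.263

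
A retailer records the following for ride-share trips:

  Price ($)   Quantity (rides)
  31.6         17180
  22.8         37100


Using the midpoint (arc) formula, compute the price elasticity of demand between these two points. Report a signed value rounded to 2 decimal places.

%ΔQ = (37100 − 17180) / [(17180 + 37100)/2] = 19920/27140 = 0.733971…
%ΔP = (22.8 − 31.6) / [(31.6 + 22.8)/2] = -8.8/27.2 = -0.323529…
Arc Ed = %ΔQ / %ΔP = (19920/27140) / (-8.8/27.2) = -2.2686…

-2.27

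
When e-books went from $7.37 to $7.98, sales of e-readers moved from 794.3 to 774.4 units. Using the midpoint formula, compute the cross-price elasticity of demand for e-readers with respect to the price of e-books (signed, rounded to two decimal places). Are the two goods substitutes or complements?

%ΔQ_{e-readers} = (774.4 − 794.3)/avg = -19.9/784.35 = -0.025371…
%ΔP_{e-books} = (7.98 − 7.37)/avg = 0.61/7.675 = 0.079478…
E_cross = (-19.9/784.35) / (0.61/7.675) = -0.3192…
E_cross < 0 ⇒ the goods are complements.

-0.32; complements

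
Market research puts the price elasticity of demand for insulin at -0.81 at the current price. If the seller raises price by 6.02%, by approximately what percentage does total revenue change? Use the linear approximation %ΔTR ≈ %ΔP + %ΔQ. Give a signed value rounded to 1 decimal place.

+1.1%

%ΔQ ≈ Ed × %ΔP = (-0.81) × (+6.02%) = -4.8762%
%ΔTR ≈ %ΔP + %ΔQ = (+6.02%) + (-4.8762%) = +1.1438%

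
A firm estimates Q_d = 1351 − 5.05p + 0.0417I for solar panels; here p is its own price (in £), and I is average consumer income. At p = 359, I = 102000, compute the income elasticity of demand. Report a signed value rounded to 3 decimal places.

1.122

At the given values, Q_d = 1351 − 5.05(359) + 0.0417(102000) = 3791.45.
∂Q_d/∂I = 0.0417.
E = (0.0417) × (102000/3791.45) = 1.12183…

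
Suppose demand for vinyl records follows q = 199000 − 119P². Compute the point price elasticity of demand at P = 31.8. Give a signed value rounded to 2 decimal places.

dq/dP = −2·119·P = -7568.4. At P = 31.8, q = 78662.44.
Ed = (dq/dP)·(P/q) = (-7568.4) × (31.8/78662.44) = -3.0595…

-3.06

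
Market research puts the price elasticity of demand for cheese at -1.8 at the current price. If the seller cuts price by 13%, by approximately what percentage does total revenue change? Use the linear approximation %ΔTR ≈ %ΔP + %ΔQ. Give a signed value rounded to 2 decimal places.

+10.40%

%ΔQ ≈ Ed × %ΔP = (-1.8) × (-13%) = +23.4000%
%ΔTR ≈ %ΔP + %ΔQ = (-13%) + (+23.4000%) = +10.4000%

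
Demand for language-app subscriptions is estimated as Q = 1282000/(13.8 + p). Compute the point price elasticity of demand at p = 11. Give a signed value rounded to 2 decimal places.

dQ/dp = −1282000/(13.8 + p)² = -2084.42. At p = 11, Q = 51693.5.
Ed = (dQ/dp)·(p/Q) = (-2084.42) × (11/51693.5) = -0.4435…

-0.44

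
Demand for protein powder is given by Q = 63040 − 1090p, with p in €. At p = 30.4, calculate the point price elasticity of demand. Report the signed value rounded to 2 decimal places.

-1.11

dQ/dp = −1090. At p = 30.4, Q = 63040 − 1090(30.4) = 29904.
Ed = (dQ/dp)·(p/Q) = −1090 × (30.4/29904) = -1.1080…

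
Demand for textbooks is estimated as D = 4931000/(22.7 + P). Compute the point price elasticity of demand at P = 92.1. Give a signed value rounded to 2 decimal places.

-0.80

dD/dP = −4931000/(22.7 + P)² = -374.155. At P = 92.1, D = 42953.
Ed = (dD/dP)·(P/D) = (-374.155) × (92.1/42953) = -0.8022…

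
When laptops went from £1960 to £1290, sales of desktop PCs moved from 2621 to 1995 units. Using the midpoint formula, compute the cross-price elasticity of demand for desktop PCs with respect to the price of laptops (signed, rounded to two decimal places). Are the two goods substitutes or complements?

%ΔQ_{desktop PCs} = (1995 − 2621)/avg = -626/2308 = -0.271230…
%ΔP_{laptops} = (1290 − 1960)/avg = -670/1625 = -0.412307…
E_cross = (-626/2308) / (-670/1625) = 0.6578…
E_cross > 0 ⇒ the goods are substitutes.

0.66; substitutes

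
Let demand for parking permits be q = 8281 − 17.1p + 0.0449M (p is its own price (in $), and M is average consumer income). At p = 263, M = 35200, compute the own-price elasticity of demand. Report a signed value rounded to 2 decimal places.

-0.84

At the given values, q = 8281 − 17.1(263) + 0.0449(35200) = 5364.18.
∂q/∂p = −17.1.
E = (-17.1) × (263/5364.18) = -0.8383…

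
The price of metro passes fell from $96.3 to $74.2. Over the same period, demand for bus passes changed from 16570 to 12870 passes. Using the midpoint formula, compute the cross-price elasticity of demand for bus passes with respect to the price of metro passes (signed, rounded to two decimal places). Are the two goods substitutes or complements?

0.97; substitutes

%ΔQ_{bus passes} = (12870 − 16570)/avg = -3700/14720 = -0.251358…
%ΔP_{metro passes} = (74.2 − 96.3)/avg = -22.1/85.25 = -0.259237…
E_cross = (-3700/14720) / (-22.1/85.25) = 0.9696…
E_cross > 0 ⇒ the goods are substitutes.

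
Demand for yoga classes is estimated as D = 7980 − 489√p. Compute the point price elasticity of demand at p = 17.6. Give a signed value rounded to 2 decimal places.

dD/dp = −489/(2√p) = -58.2804. At p = 17.6, D = 5928.53.
Ed = (dD/dp)·(p/D) = (-58.2804) × (17.6/5928.53) = -0.1730…

-0.17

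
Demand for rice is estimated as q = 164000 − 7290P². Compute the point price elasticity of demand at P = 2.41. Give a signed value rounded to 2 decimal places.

-0.70

dq/dP = −2·7290·P = -35137.8. At P = 2.41, q = 121658.951.
Ed = (dq/dP)·(P/q) = (-35137.8) × (2.41/121658.951) = -0.6960…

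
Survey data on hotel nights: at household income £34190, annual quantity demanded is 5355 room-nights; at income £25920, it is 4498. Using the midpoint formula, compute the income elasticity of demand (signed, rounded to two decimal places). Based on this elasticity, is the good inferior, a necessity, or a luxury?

0.63; necessity

%ΔQ = (4498 − 5355)/[( 5355 + 4498)/2] = -857/4926.5 = -0.173957…
%ΔIncome = (25920 − 34190)/[( 34190 + 25920)/2] = -8270/30055 = -0.275162…
E_income = (-857/4926.5) / (-8270/30055) = 0.6321…
0 < E_income < 1 ⇒ normal good, necessity.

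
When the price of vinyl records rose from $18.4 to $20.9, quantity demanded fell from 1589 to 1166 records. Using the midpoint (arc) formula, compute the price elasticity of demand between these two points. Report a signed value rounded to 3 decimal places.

-2.414

%ΔQ = (1166 − 1589) / [(1589 + 1166)/2] = -423/1377.5 = -0.307078…
%ΔP = (20.9 − 18.4) / [(18.4 + 20.9)/2] = 2.5/19.65 = 0.127226…
Arc Ed = %ΔQ / %ΔP = (-423/1377.5) / (2.5/19.65) = -2.41363…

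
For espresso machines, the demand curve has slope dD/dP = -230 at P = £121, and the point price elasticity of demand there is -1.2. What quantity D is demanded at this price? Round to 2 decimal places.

23191.67

Ed = (dD/dP)·(P/D) ⇒ D = (dD/dP)·P/Ed = (-230)·121/(-1.2) = 23191.6666…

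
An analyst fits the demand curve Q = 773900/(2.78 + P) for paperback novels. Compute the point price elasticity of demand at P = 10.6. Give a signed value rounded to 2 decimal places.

dQ/dP = −773900/(2.78 + P)² = -4322.87. At P = 10.6, Q = 57840.1.
Ed = (dQ/dP)·(P/Q) = (-4322.87) × (10.6/57840.1) = -0.7922…

-0.79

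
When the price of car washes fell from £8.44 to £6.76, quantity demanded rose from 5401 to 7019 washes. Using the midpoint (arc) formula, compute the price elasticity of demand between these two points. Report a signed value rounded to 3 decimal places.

%ΔQ = (7019 − 5401) / [(5401 + 7019)/2] = 1618/6210 = 0.260547…
%ΔP = (6.76 − 8.44) / [(8.44 + 6.76)/2] = -1.68/7.6 = -0.221052…
Arc Ed = %ΔQ / %ΔP = (1618/6210) / (-1.68/7.6) = -1.17866…

-1.179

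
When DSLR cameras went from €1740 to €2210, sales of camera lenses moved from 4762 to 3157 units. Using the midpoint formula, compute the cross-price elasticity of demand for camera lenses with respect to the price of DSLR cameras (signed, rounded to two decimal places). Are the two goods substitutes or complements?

-1.70; complements

%ΔQ_{camera lenses} = (3157 − 4762)/avg = -1605/3959.5 = -0.405354…
%ΔP_{DSLR cameras} = (2210 − 1740)/avg = 470/1975 = 0.237974…
E_cross = (-1605/3959.5) / (470/1975) = -1.7033…
E_cross < 0 ⇒ the goods are complements.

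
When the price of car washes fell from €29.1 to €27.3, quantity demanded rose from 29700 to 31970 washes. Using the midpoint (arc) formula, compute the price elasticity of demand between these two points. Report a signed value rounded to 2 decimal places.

-1.15

%ΔQ = (31970 − 29700) / [(29700 + 31970)/2] = 2270/30835 = 0.073617…
%ΔP = (27.3 − 29.1) / [(29.1 + 27.3)/2] = -1.8/28.2 = -0.063829…
Arc Ed = %ΔQ / %ΔP = (2270/30835) / (-1.8/28.2) = -1.1533…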